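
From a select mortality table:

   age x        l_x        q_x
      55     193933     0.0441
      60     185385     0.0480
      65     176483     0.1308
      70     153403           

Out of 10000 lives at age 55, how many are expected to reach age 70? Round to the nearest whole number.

The relevant probability is 153403/193933 = 0.791010.
Expected number = 10000 × 0.791010 = 7910.

7910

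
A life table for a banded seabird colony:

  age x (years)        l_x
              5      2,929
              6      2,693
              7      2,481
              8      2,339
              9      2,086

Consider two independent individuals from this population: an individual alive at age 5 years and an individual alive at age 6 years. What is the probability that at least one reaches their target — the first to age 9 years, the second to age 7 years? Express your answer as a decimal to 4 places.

p₁ = l_9/l_5 = 2,086/2,929 = 0.712188; p₂ = l_7/l_6 = 2,481/2,693 = 0.921277.
P(at least one) = 1 − (1−p₁)(1−p₂) = 1 − 0.287812 × 0.078723 = 0.977343.

0.9773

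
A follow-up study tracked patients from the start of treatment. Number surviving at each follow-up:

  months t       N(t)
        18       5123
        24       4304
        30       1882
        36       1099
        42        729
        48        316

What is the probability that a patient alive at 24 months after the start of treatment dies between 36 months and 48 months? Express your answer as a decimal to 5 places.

0.18192

This is the probability of reaching 36 but not 48, conditional on being alive at 24: (N(36) − N(48)) / N(24).
= (1099 − 316) / 4304 = 783 / 4304 = 0.181924.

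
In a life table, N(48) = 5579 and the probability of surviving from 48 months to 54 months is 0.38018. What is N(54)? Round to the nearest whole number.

N(54) = N(48) × p = 5579 × 0.38018 = 2121.

2121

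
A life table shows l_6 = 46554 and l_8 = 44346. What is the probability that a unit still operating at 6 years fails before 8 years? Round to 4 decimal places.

0.0474

P(fail before 8 | operational at 6) = 1 − l_8/l_6 = 1 − 44346/46554 = (2208)/46554 = 0.047429.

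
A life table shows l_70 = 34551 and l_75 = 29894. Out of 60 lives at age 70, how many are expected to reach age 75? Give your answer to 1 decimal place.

51.9

The relevant probability is 29894/34551 = 0.865214.
Expected number = 60 × 0.865214 = 51.9.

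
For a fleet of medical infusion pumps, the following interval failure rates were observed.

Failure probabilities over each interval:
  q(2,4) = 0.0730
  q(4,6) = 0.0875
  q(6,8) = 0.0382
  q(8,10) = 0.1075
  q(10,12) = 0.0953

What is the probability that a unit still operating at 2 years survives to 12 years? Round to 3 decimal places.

Chaining the interval survival probabilities: (1 − 0.0730) × (1 − 0.0875) × (1 − 0.0382) × (1 − 0.1075) × (1 − 0.0953).
= 0.9270 × 0.9125 × 0.9618 × 0.8925 × 0.9047 = 0.656917.

0.657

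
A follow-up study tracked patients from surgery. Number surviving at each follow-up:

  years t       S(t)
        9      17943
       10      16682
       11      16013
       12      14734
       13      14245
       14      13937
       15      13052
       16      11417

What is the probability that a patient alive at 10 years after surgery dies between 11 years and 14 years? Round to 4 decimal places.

This is the probability of reaching 11 but not 14, conditional on being alive at 10: (S(11) − S(14)) / S(10).
= (16013 − 13937) / 16682 = 2076 / 16682 = 0.124446.

0.1244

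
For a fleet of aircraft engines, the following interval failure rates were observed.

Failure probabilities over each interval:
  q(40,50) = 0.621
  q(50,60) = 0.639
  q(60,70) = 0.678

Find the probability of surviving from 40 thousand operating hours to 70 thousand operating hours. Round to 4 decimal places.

0.0441

P(survive 40→70) = (1 − 0.621) × (1 − 0.639) × (1 − 0.678).
= 0.379 × 0.361 × 0.322 = 0.044056.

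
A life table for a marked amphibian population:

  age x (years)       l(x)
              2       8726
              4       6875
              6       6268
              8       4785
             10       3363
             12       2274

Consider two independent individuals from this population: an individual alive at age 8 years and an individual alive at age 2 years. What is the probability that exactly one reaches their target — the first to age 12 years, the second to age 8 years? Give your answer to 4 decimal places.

0.5024

p₁ = l(12)/l(8) = 2274/4785 = 0.475235; p₂ = l(8)/l(2) = 4785/8726 = 0.548361.
P(exactly one) = p₁(1−p₂) + (1−p₁)p₂ = 0.214635 + 0.287761 = 0.502395.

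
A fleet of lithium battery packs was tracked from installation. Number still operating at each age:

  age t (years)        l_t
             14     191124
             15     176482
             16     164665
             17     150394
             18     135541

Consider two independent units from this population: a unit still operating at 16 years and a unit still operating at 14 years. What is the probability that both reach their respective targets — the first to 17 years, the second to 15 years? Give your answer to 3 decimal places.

0.843

p₁ = l_17/l_16 = 150394/164665 = 0.913333; p₂ = l_15/l_14 = 176482/191124 = 0.923390.
P(both) = p₁ × p₂ = 0.913333 × 0.923390 = 0.843363.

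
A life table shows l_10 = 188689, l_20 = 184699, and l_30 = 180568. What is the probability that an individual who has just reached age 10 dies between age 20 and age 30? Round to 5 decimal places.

This is the probability of reaching 20 but not 30, conditional on being alive at 10: (l_20 − l_30) / l_10.
= (184699 − 180568) / 188689 = 4131 / 188689 = 0.021893.

0.02189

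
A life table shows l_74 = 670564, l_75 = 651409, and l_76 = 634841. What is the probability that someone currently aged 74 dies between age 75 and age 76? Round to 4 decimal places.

We want 1|1q74 = (l_75 − l_76)/l_74.
This is the probability of reaching 75 but not 76, conditional on being alive at 74: (l_75 − l_76) / l_74.
= (651409 − 634841) / 670564 = 16568 / 670564 = 0.024708.

0.0247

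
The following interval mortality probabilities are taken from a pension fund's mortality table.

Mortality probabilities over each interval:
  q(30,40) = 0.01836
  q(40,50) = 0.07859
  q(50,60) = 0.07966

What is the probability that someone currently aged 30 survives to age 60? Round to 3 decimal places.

The overall survival probability is (1 − 0.01836) × (1 − 0.07859) × (1 − 0.07966).
= 0.98164 × 0.92141 × 0.92034 = 0.832441.

0.832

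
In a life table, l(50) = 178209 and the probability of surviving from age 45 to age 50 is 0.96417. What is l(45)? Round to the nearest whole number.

l(45) = l(50) / p = 178209 / 0.96417 = 184832.

184832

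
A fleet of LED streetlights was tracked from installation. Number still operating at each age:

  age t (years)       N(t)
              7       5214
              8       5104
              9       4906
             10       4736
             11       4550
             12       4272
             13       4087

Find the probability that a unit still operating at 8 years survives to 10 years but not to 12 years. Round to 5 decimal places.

This is the probability of reaching 10 but not 12, conditional on being operational at 8: (N(10) − N(12)) / N(8).
= (4736 − 4272) / 5104 = 464 / 5104 = 0.090909.

0.09091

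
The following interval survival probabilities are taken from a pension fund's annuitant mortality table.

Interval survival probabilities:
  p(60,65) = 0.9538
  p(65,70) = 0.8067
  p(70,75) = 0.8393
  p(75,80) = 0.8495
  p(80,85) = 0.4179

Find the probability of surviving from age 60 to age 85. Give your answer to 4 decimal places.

Chaining the interval survival probabilities: 0.9538 × 0.8067 × 0.8393 × 0.8495 × 0.4179.
= 0.229257.

0.2293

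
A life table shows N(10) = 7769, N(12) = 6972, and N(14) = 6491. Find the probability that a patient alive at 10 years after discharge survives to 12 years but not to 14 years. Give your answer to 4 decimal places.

This is the probability of reaching 12 but not 14, conditional on being alive at 10: (N(12) − N(14)) / N(10).
= (6972 − 6491) / 7769 = 481 / 7769 = 0.061913.

0.0619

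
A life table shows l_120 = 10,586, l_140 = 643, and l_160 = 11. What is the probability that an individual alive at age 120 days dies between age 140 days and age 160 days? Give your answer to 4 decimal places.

0.0597

This is the probability of reaching 140 but not 160, conditional on being alive at 120: (l_140 − l_160) / l_120.
= (643 − 11) / 10,586 = 632 / 10,586 = 0.059701.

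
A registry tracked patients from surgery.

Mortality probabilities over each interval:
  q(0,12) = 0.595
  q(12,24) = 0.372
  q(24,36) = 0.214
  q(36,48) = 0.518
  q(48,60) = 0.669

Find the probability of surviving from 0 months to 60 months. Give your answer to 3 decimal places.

0.032

The overall survival probability is (1 − 0.595) × (1 − 0.372) × (1 − 0.214) × (1 − 0.518) × (1 − 0.669).
= 0.405 × 0.628 × 0.786 × 0.482 × 0.331 = 0.031894.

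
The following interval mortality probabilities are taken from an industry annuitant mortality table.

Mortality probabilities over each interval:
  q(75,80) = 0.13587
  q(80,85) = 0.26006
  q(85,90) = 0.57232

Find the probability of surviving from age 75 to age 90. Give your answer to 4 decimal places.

0.2735

Chaining the interval survival probabilities: (1 − 0.13587) × (1 − 0.26006) × (1 − 0.57232).
= 0.86413 × 0.73994 × 0.42768 = 0.273460.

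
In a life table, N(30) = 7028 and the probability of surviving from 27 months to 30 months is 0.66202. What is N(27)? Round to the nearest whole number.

N(27) = N(30) / p = 7028 / 0.66202 = 10616.

10616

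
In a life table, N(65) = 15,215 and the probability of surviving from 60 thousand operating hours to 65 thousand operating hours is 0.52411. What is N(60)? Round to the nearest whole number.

N(60) = N(65) / p = 15,215 / 0.52411 = 29030.

29030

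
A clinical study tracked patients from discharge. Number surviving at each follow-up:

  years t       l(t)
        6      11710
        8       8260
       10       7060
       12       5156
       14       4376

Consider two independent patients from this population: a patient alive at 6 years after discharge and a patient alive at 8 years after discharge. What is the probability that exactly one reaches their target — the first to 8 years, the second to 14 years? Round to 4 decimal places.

p₁ = l(8)/l(6) = 8260/11710 = 0.705380; p₂ = l(14)/l(8) = 4376/8260 = 0.529782.
P(exactly one) = p₁(1−p₂) + (1−p₁)p₂ = 0.331682 + 0.156084 = 0.487767.

0.4878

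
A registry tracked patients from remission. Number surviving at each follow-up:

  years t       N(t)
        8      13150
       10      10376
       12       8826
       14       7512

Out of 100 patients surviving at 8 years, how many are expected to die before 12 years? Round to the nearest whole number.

33

The relevant probability is 1 − 8826/13150 = 0.328821.
Expected number = 100 × 0.328821 = 33.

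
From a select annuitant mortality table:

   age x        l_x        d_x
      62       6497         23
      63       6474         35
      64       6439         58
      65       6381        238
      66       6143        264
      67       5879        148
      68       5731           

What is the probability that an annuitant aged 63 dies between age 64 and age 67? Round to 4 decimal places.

0.0865

We want 1|3q63 = (l_64 − l_67)/l_63.
This is the probability of reaching 64 but not 67, conditional on being alive at 63: (l_64 − l_67) / l_63.
= (6439 − 5879) / 6474 = 560 / 6474 = 0.086500.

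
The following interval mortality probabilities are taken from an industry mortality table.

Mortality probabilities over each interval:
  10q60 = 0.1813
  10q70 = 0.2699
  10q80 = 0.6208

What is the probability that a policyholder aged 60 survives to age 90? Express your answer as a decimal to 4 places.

Survival from 60 to 90 is the product of surviving each interval: (1 − 0.1813) × (1 − 0.2699) × (1 − 0.6208).
= 0.8187 × 0.7301 × 0.3792 = 0.226660.

0.2267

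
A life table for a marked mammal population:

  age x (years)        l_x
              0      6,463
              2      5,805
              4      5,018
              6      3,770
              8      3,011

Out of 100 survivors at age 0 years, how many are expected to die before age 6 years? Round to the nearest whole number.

42

The relevant probability is 1 − 3,770/6,463 = 0.416680.
Expected number = 100 × 0.416680 = 42.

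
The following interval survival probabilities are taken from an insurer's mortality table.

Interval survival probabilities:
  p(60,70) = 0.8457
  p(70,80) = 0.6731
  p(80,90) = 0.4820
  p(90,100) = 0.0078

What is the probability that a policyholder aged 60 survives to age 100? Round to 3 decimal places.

0.002

The overall survival probability is 0.8457 × 0.6731 × 0.4820 × 0.0078.
= 0.002140.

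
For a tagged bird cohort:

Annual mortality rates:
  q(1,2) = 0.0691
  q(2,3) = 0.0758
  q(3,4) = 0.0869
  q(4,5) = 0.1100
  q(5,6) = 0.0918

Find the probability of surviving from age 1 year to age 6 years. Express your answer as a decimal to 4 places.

Chaining the interval survival probabilities: (1 − 0.0691) × (1 − 0.0758) × (1 − 0.0869) × (1 − 0.1100) × (1 − 0.0918).
= 0.9309 × 0.9242 × 0.9131 × 0.8900 × 0.9082 = 0.634978.

0.6350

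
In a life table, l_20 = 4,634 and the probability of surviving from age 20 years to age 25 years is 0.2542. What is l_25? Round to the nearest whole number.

l_25 = l_20 × p = 4,634 × 0.2542 = 1178.

1178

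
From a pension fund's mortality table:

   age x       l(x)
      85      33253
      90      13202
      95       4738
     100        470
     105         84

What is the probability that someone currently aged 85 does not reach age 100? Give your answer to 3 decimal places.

0.986

P(die before 100 | alive at 85) = 1 − l(100)/l(85) = 1 − 470/33253 = (32783)/33253 = 0.985866.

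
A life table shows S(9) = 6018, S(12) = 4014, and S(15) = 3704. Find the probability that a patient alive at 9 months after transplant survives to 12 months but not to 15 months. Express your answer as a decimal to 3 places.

This is the probability of reaching 12 but not 15, conditional on being alive at 9: (S(12) − S(15)) / S(9).
= (4014 − 3704) / 6018 = 310 / 6018 = 0.051512.

0.052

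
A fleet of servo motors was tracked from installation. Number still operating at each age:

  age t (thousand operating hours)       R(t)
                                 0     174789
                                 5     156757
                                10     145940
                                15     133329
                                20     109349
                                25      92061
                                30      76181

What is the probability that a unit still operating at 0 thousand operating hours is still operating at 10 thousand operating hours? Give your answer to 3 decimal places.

0.835

The conditional survival probability is R(10)/R(0) = 145940/174789 = 0.834950.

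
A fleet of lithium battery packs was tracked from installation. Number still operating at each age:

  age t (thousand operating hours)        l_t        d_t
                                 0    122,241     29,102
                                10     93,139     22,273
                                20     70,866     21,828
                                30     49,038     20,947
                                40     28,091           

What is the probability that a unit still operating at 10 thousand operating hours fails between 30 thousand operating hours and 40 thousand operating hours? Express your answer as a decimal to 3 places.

0.225

This is the probability of reaching 30 but not 40, conditional on being operational at 10: (l_30 − l_40) / l_10.
= (49,038 − 28,091) / 93,139 = 20,947 / 93,139 = 0.224900.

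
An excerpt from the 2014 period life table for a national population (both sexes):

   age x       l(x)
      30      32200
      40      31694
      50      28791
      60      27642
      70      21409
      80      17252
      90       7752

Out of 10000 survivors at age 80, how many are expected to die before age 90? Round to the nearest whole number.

The relevant probability is 1 − 7752/17252 = 0.550661.
Expected number = 10000 × 0.550661 = 5507.

5507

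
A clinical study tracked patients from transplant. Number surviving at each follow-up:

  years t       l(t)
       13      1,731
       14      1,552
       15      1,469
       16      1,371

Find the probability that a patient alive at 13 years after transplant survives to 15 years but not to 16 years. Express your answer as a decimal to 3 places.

0.057

This is the probability of reaching 15 but not 16, conditional on being alive at 13: (l(15) − l(16)) / l(13).
= (1,469 − 1,371) / 1,731 = 98 / 1,731 = 0.056615.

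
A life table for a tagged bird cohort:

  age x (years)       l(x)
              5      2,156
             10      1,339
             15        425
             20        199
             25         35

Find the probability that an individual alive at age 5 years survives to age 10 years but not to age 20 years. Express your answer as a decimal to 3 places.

This is the probability of reaching 10 but not 20, conditional on being alive at 5: (l(10) − l(20)) / l(5).
= (1,339 − 199) / 2,156 = 1,140 / 2,156 = 0.528757.

0.529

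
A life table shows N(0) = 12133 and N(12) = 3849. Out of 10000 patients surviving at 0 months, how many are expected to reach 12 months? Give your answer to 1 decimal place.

3172.3

The relevant probability is 3849/12133 = 0.317234.
Expected number = 10000 × 0.317234 = 3172.3.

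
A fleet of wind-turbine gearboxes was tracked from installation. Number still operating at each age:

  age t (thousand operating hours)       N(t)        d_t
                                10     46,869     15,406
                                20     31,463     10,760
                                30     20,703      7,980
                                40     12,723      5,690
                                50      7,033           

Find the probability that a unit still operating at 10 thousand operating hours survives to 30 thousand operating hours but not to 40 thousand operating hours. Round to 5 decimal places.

This is the probability of reaching 30 but not 40, conditional on being operational at 10: (N(30) − N(40)) / N(10).
= (20,703 − 12,723) / 46,869 = 7,980 / 46,869 = 0.170262.

0.17026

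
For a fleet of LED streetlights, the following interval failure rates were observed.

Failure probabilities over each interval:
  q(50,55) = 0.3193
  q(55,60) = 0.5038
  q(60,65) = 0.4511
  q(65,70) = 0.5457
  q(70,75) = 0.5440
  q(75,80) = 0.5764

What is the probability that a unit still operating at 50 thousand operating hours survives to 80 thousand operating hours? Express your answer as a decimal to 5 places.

The overall survival probability is (1 − 0.3193) × (1 − 0.5038) × (1 − 0.4511) × (1 − 0.5457) × (1 − 0.5440) × (1 − 0.5764).
= 0.6807 × 0.4962 × 0.5489 × 0.4543 × 0.4560 × 0.4236 = 0.016269.

0.01627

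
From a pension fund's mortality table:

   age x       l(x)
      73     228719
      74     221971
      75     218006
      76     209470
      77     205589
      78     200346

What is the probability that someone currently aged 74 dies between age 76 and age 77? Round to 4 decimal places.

This is the probability of reaching 76 but not 77, conditional on being alive at 74: (l(76) − l(77)) / l(74).
= (209470 − 205589) / 221971 = 3881 / 221971 = 0.017484.

0.0175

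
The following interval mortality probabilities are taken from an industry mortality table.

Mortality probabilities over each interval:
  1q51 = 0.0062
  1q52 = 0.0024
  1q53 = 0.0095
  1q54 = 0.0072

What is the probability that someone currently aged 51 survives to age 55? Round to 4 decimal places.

0.9749

Chaining the interval survival probabilities: (1 − 0.0062) × (1 − 0.0024) × (1 − 0.0095) × (1 − 0.0072).
= 0.9938 × 0.9976 × 0.9905 × 0.9928 = 0.974926.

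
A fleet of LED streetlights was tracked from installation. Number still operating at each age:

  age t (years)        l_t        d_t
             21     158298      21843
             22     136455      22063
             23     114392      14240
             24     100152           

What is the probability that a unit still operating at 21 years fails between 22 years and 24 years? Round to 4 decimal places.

0.2293

This is the probability of reaching 22 but not 24, conditional on being operational at 21: (l_22 − l_24) / l_21.
= (136455 − 100152) / 158298 = 36303 / 158298 = 0.229333.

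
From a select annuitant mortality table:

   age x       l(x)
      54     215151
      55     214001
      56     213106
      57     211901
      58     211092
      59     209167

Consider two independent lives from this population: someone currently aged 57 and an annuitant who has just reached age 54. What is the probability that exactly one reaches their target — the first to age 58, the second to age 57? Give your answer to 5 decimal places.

0.01881

p₁ = l(58)/l(57) = 211092/211901 = 0.996182; p₂ = l(57)/l(54) = 211901/215151 = 0.984894.
P(exactly one) = p₁(1−p₂) + (1−p₁)p₂ = 0.015048 + 0.003760 = 0.018809.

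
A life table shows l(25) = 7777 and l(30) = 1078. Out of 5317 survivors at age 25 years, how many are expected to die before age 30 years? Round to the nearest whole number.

4580

The relevant probability is 1 − 1078/7777 = 0.861386.
Expected number = 5317 × 0.861386 = 4580.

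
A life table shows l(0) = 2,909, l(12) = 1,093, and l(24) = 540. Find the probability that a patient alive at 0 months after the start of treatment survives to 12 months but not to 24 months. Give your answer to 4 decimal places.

0.1901

This is the probability of reaching 12 but not 24, conditional on being alive at 0: (l(12) − l(24)) / l(0).
= (1,093 − 540) / 2,909 = 553 / 2,909 = 0.190100.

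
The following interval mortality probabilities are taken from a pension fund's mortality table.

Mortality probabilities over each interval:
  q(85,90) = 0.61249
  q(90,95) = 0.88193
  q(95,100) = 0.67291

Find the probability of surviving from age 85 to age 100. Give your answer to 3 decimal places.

P(survive 85→100) = (1 − 0.61249) × (1 − 0.88193) × (1 − 0.67291).
= 0.38751 × 0.11807 × 0.32709 = 0.014965.

0.015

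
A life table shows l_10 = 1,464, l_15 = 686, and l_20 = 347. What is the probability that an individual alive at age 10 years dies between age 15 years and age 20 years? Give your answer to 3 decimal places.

This is the probability of reaching 15 but not 20, conditional on being alive at 10: (l_15 − l_20) / l_10.
= (686 − 347) / 1,464 = 339 / 1,464 = 0.231557.

0.232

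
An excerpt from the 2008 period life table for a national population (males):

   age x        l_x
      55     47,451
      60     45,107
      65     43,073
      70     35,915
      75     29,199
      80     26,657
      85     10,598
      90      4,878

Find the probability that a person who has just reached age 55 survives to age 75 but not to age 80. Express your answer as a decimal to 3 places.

0.054

This is the probability of reaching 75 but not 80, conditional on being alive at 55: (l_75 − l_80) / l_55.
= (29,199 − 26,657) / 47,451 = 2,542 / 47,451 = 0.053571.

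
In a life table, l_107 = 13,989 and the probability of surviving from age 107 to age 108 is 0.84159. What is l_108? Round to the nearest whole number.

11773

l_108 = l_107 × p = 13,989 × 0.84159 = 11773.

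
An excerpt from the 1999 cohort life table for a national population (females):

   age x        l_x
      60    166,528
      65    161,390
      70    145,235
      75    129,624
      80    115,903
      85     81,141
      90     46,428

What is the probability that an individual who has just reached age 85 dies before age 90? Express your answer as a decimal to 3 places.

P(die before 90 | alive at 85) = 1 − l_90/l_85 = 1 − 46,428/81,141 = (34,713)/81,141 = 0.427811.

0.428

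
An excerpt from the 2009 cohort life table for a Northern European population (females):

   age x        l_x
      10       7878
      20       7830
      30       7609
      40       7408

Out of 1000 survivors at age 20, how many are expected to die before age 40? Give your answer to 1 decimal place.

The relevant probability is 1 − 7408/7830 = 0.053895.
Expected number = 1000 × 0.053895 = 53.9.

53.9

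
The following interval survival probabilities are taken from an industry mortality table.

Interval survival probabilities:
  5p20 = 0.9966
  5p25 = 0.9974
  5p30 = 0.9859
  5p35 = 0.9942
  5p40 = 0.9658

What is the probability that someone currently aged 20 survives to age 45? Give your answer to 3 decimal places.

0.941

The overall survival probability is 0.9966 × 0.9974 × 0.9859 × 0.9942 × 0.9658.
= 0.940988.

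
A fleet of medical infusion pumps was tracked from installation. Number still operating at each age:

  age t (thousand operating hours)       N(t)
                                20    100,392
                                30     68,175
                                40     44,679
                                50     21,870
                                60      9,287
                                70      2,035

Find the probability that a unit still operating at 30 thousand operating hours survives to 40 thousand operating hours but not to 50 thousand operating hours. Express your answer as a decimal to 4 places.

This is the probability of reaching 40 but not 50, conditional on being operational at 30: (N(40) − N(50)) / N(30).
= (44,679 − 21,870) / 68,175 = 22,809 / 68,175 = 0.334565.

0.3346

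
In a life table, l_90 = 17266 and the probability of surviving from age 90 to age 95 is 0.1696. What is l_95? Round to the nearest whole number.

l_95 = l_90 × p = 17266 × 0.1696 = 2928.

2928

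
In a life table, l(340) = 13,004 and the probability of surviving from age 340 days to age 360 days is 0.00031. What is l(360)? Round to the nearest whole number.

l(360) = l(340) × p = 13,004 × 0.00031 = 4.

4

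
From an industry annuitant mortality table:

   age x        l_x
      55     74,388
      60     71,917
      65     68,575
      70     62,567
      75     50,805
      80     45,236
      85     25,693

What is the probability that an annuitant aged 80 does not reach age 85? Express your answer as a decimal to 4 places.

P(die before 85 | alive at 80) = 1 − l_85/l_80 = 1 − 25,693/45,236 = (19,543)/45,236 = 0.432023.

0.4320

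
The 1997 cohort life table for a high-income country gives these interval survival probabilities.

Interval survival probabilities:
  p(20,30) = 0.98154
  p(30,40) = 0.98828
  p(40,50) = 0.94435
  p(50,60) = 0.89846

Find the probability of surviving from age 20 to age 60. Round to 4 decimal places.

P(survive 20→60) = 0.98154 × 0.98828 × 0.94435 × 0.89846.
= 0.823038.

0.8230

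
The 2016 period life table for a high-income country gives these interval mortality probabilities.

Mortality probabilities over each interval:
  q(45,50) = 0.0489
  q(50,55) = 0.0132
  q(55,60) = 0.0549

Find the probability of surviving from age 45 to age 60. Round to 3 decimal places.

Survival from 45 to 60 is the product of surviving each interval: (1 − 0.0489) × (1 − 0.0132) × (1 − 0.0549).
= 0.9511 × 0.9868 × 0.9451 = 0.887019.

0.887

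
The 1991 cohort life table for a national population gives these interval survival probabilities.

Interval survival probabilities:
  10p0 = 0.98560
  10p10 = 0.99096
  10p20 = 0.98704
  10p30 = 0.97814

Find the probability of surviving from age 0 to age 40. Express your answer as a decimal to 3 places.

Survival from 0 to 40 is the product of surviving each interval: 0.98560 × 0.99096 × 0.98704 × 0.97814.
= 0.942959.

0.943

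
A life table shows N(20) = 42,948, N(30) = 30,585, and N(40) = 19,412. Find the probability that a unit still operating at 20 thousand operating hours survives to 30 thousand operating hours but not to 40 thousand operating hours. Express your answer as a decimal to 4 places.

This is the probability of reaching 30 but not 40, conditional on being operational at 20: (N(30) − N(40)) / N(20).
= (30,585 − 19,412) / 42,948 = 11,173 / 42,948 = 0.260152.

0.2602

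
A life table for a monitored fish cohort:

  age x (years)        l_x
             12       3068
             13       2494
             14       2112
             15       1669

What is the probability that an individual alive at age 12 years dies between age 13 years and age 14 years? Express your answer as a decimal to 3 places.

0.125

This is the probability of reaching 13 but not 14, conditional on being alive at 12: (l_13 − l_14) / l_12.
= (2494 − 2112) / 3068 = 382 / 3068 = 0.124511.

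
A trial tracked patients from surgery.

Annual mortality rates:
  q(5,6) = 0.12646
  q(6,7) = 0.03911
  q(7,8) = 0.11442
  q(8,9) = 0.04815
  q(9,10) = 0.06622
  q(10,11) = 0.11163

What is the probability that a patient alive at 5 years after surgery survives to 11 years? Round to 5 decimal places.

P(survive 5→11) = (1 − 0.12646) × (1 − 0.03911) × (1 − 0.11442) × (1 − 0.04815) × (1 − 0.06622) × (1 − 0.11163).
= 0.87354 × 0.96089 × 0.88558 × 0.95185 × 0.93378 × 0.88837 = 0.586937.

0.58694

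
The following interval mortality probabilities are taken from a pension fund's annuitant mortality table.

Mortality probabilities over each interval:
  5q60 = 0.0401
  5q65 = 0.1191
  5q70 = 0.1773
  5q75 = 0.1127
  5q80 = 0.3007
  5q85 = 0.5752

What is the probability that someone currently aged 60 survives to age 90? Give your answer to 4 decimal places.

0.1834

30p60 = (1 − 0.0401) × (1 − 0.1191) × (1 − 0.1773) × (1 − 0.1127) × (1 − 0.3007) × (1 − 0.5752).
= 0.9599 × 0.8809 × 0.8227 × 0.8873 × 0.6993 × 0.4248 = 0.183363.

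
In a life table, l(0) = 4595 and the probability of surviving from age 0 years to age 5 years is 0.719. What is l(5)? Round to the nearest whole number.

3304

l(5) = l(0) × p = 4595 × 0.719 = 3304.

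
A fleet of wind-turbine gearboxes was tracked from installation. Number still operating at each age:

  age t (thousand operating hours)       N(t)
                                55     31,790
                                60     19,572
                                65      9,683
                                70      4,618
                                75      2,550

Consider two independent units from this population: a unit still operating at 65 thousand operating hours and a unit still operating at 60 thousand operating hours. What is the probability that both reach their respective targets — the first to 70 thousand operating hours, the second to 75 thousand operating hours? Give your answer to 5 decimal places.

p₁ = N(70)/N(65) = 4,618/9,683 = 0.476918; p₂ = N(75)/N(60) = 2,550/19,572 = 0.130288.
P(both) = p₁ × p₂ = 0.476918 × 0.130288 = 0.062137.

0.06214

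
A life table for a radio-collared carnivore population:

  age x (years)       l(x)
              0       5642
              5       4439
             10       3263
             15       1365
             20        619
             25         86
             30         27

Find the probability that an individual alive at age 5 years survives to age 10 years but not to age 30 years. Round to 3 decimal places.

0.729

This is the probability of reaching 10 but not 30, conditional on being alive at 5: (l(10) − l(30)) / l(5).
= (3263 − 27) / 4439 = 3236 / 4439 = 0.728993.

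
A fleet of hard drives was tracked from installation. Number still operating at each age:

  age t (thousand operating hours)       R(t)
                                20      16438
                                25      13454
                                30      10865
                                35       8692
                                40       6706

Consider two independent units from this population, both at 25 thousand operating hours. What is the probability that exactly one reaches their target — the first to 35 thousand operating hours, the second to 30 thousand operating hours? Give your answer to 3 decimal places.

p₁ = R(35)/R(25) = 8692/13454 = 0.646053; p₂ = R(30)/R(25) = 10865/13454 = 0.807567.
P(exactly one) = p₁(1−p₂) + (1−p₁)p₂ = 0.124322 + 0.285836 = 0.410158.

0.410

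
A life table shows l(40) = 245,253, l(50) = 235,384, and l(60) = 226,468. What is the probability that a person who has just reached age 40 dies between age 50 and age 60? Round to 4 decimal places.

0.0364

This is the probability of reaching 50 but not 60, conditional on being alive at 40: (l(50) − l(60)) / l(40).
= (235,384 − 226,468) / 245,253 = 8,916 / 245,253 = 0.036354.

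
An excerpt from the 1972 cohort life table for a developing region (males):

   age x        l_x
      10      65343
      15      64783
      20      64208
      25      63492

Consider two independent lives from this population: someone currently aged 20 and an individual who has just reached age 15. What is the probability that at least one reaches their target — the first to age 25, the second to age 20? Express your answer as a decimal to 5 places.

0.99990

p₁ = l_25/l_20 = 63492/64208 = 0.988849; p₂ = l_20/l_15 = 64208/64783 = 0.991124.
P(at least one) = 1 − (1−p₁)(1−p₂) = 1 − 0.011151 × 0.008876 = 0.999901.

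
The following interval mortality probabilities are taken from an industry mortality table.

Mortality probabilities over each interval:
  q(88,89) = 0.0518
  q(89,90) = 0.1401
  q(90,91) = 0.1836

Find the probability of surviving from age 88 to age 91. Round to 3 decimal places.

The overall survival probability is (1 − 0.0518) × (1 − 0.1401) × (1 − 0.1836).
= 0.9482 × 0.8599 × 0.8164 = 0.665658.

0.666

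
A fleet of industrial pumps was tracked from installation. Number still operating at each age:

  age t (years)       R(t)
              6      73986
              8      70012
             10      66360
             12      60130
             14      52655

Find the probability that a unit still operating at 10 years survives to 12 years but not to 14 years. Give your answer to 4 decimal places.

This is the probability of reaching 12 but not 14, conditional on being operational at 10: (R(12) − R(14)) / R(10).
= (60130 − 52655) / 66360 = 7475 / 66360 = 0.112643.

0.1126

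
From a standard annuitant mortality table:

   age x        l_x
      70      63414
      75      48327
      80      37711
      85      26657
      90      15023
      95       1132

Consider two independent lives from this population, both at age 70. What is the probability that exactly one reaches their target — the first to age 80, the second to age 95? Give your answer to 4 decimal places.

0.5913

p₁ = l_80/l_70 = 37711/63414 = 0.594679; p₂ = l_95/l_70 = 1132/63414 = 0.017851.
P(exactly one) = p₁(1−p₂) + (1−p₁)p₂ = 0.584063 + 0.007235 = 0.591299.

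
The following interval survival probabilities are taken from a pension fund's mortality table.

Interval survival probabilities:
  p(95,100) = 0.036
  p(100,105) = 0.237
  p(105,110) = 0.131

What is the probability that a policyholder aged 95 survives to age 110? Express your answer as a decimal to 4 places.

Chaining the interval survival probabilities: 0.036 × 0.237 × 0.131.
= 0.001118.

0.0011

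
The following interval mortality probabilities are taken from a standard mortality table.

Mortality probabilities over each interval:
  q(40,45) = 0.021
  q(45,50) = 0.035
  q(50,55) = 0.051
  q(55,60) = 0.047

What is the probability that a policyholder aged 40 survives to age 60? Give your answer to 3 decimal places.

P(survive 40→60) = (1 − 0.021) × (1 − 0.035) × (1 − 0.051) × (1 − 0.047).
= 0.979 × 0.965 × 0.949 × 0.953 = 0.854415.

0.854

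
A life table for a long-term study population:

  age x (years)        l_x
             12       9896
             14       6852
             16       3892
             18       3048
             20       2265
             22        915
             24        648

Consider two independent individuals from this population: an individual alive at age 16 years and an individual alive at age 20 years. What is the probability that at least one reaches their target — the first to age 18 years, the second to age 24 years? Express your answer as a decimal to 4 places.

p₁ = l_18/l_16 = 3048/3892 = 0.783145; p₂ = l_24/l_20 = 648/2265 = 0.286093.
P(at least one) = 1 − (1−p₁)(1−p₂) = 1 − 0.216855 × 0.713907 = 0.845186.

0.8452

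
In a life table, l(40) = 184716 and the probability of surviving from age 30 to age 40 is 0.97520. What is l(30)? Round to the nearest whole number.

189413

l(30) = l(40) / p = 184716 / 0.97520 = 189413.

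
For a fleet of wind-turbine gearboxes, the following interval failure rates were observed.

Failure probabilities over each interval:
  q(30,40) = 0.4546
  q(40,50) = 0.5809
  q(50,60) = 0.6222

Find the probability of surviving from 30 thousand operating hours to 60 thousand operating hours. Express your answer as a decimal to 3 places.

Survival from 30 to 60 is the product of surviving each interval: (1 − 0.4546) × (1 − 0.5809) × (1 − 0.6222).
= 0.5454 × 0.4191 × 0.3778 = 0.086356.

0.086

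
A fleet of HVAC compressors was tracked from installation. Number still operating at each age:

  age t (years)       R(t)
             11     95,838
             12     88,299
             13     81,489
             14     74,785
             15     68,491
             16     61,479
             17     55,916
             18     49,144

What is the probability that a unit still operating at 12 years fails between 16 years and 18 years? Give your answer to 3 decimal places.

This is the probability of reaching 16 but not 18, conditional on being operational at 12: (R(16) − R(18)) / R(12).
= (61,479 − 49,144) / 88,299 = 12,335 / 88,299 = 0.139696.

0.140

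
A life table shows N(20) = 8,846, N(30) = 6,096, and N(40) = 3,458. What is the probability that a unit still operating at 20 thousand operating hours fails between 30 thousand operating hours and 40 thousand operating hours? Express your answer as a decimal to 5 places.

0.29821

This is the probability of reaching 30 but not 40, conditional on being operational at 20: (N(30) − N(40)) / N(20).
= (6,096 − 3,458) / 8,846 = 2,638 / 8,846 = 0.298214.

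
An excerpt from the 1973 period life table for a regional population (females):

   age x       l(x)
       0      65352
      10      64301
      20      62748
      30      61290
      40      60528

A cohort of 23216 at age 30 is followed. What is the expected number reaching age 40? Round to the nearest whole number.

22927

The relevant probability is 60528/61290 = 0.987567.
Expected number = 23216 × 0.987567 = 22927.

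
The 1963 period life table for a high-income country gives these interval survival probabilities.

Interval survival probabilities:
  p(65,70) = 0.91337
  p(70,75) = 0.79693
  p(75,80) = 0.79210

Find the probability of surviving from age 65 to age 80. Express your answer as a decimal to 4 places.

Survival from 65 to 80 is the product of surviving each interval: 0.91337 × 0.79693 × 0.79210.
= 0.576563.

0.5766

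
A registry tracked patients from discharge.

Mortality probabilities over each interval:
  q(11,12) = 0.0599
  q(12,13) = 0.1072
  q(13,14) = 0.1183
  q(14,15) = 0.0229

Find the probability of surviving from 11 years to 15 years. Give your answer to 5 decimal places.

Survival from 11 to 15 is the product of surviving each interval: (1 − 0.0599) × (1 − 0.1072) × (1 − 0.1183) × (1 − 0.0229).
= 0.9401 × 0.8928 × 0.8817 × 0.9771 = 0.723083.

0.72308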